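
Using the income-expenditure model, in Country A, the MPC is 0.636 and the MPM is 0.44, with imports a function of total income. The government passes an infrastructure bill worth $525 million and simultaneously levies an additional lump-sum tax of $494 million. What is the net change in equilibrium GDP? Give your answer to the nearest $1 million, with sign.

Expenditure multiplier = 1/(1 − c + m) = 1/(1 − 0.636 + 0.44) = 1/0.804 ≈ 1.244.
ΔG contributes k·ΔG = (+$525 million) / 0.804 ≈ +$653 million.
ΔT of +$494 million changes first-round spending by −c·ΔT = −$314.184 million, contributing k·(−c·ΔT) = (−$314.184 million) / 0.804 ≈ −$390.8 million.
Net ΔY = k(ΔG − c·ΔT) = (+$210.816 million) / 0.804 ≈ +$262 million.

+$262 million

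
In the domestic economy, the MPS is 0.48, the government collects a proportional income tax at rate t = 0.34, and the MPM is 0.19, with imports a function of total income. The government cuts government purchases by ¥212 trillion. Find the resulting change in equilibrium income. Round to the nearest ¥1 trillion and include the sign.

MPC = 1 − MPS = 1 − 0.48 = 0.52.
Expenditure multiplier = 1/(1 − c(1−t) + m) = 1/(1 − 0.52×0.66 + 0.19) = 1/0.8468 ≈ 1.181.
ΔY = k × ΔG = (−¥212 trillion) / 0.8468 ≈ −¥250 trillion.

−¥250 trillion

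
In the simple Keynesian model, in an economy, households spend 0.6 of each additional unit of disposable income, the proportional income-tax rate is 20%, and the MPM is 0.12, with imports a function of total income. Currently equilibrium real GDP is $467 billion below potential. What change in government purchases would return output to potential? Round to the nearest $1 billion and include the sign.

Spending multiplier = 1/(1 − c(1−t) + m) = 1/(1 − 0.6×0.8 + 0.12) = 1/0.64 ≈ 1.563.
Need ΔY = +$467 billion, so ΔG = ΔY/k = (+$467 billion) × 0.64 ≈ +$299 billion.
The government should increase government purchases by $299 billion.

+$299 billion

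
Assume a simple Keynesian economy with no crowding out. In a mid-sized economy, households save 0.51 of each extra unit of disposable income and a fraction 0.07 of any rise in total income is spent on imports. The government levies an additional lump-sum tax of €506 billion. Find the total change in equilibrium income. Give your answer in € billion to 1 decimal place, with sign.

MPC = 1 − MPS = 1 − 0.51 = 0.49.
A lump-sum tax change of +€506 billion shifts disposable income by −€506 billion; first-round consumption changes by −c × ΔT = −0.49 × (+€506 billion) = −€247.94 billion.
Expenditure multiplier = 1/(1 − c + m) = 1/(1 − 0.49 + 0.07) = 1/0.58 ≈ 1.724.
The tax multiplier is −c × k ≈ −0.845, so ΔY = k × (−c·ΔT) = (−€247.94 billion) / 0.58 ≈ −€427.5 billion.

−€427.5 billion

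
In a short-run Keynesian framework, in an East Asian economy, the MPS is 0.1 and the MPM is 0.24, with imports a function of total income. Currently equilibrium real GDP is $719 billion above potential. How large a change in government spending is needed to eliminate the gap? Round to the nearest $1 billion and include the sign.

−$244 billion

MPC = 1 − MPS = 1 − 0.1 = 0.9.
Spending multiplier = 1/(1 − c + m) = 1/(1 − 0.9 + 0.24) = 1/0.34 ≈ 2.941.
Need ΔY = −$719 billion, so ΔG = ΔY/k = (−$719 billion) × 0.34 ≈ −$244 billion.
The government should cut government spending by $244 billion.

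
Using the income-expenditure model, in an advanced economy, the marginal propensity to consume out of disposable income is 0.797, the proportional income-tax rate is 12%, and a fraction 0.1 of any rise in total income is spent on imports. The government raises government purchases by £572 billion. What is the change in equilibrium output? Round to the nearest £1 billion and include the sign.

+£1,435 billion

Government-spending multiplier = 1/(1 − c(1−t) + m) = 1/(1 − 0.797×0.88 + 0.1) = 1/0.39864 ≈ 2.509.
ΔY = k × ΔG = (+£572 billion) / 0.39864 ≈ +£1,435 billion.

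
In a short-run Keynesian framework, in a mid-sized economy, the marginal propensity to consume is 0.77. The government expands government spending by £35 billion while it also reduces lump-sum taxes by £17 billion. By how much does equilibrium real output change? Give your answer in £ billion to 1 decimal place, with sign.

Expenditure multiplier = 1/(1 − MPC) = 1/(1 − 0.77) = 1/0.23 ≈ 4.348.
ΔG contributes k·ΔG = (+£35 billion) / 0.23 ≈ +£152.2 billion.
ΔT of −£17 billion changes first-round spending by −c·ΔT = +£13.09 billion, contributing k·(−c·ΔT) = (+£13.09 billion) / 0.23 ≈ +£56.9 billion.
Net ΔY = k(ΔG − c·ΔT) = (+£48.09 billion) / 0.23 ≈ +£209.1 billion.

+£209.1 billion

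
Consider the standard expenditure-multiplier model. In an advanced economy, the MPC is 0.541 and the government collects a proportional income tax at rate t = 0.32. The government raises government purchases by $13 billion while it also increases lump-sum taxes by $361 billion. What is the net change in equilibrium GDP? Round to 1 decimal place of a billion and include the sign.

Expenditure multiplier = 1/(1 − c(1−t)) = 1/(1 − 0.541×0.68) = 1/0.63212 ≈ 1.582.
ΔG contributes k·ΔG = (+$13 billion) / 0.63212 ≈ +$20.6 billion.
ΔT of +$361 billion changes first-round spending by −c·ΔT = −$195.301 billion, contributing k·(−c·ΔT) = (−$195.301 billion) / 0.63212 ≈ −$309 billion.
Net ΔY = k(ΔG − c·ΔT) = (−$182.301 billion) / 0.63212 ≈ −$288.4 billion.

−$288.4 billion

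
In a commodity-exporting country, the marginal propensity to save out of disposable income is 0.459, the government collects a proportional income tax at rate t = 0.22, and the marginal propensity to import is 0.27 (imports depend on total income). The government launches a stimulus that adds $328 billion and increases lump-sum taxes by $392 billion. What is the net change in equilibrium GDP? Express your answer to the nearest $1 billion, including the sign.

MPC = 1 − MPS = 1 − 0.459 = 0.541.
Expenditure multiplier = 1/(1 − c(1−t) + m) = 1/(1 − 0.541×0.78 + 0.27) = 1/0.84802 ≈ 1.179.
ΔG contributes k·ΔG = (+$328 billion) / 0.84802 ≈ +$386.8 billion.
ΔT of +$392 billion changes first-round spending by −c·ΔT = −$212.072 billion, contributing k·(−c·ΔT) = (−$212.072 billion) / 0.84802 ≈ −$250.1 billion.
Net ΔY = k(ΔG − c·ΔT) = (+$115.928 billion) / 0.84802 ≈ +$137 billion.

+$137 billion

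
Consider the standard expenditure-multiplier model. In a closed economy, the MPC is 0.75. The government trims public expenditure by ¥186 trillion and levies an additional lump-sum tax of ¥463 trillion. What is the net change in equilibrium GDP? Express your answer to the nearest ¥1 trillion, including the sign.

Expenditure multiplier = 1/(1 − MPC) = 1/(1 − 0.75) = 1/0.25 = 4.
ΔG contributes k·ΔG = (−¥186 trillion) / 0.25 = −¥744 trillion.
ΔT of +¥463 trillion changes first-round spending by −c·ΔT = −¥347.25 trillion, contributing k·(−c·ΔT) = (−¥347.25 trillion) / 0.25 = −¥1,389 trillion.
Net ΔY = k(ΔG − c·ΔT) = (−¥533.25 trillion) / 0.25 = −¥2,133 trillion.

−¥2,133 trillion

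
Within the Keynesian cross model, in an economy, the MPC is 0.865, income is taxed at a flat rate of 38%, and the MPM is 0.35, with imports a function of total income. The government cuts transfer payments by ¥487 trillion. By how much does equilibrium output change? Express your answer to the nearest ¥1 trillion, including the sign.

−¥518 trillion

The transfer change shifts disposable income by −¥487 trillion, so first-round consumption changes by c·ΔTR = 0.865 × (−¥487 trillion) = −¥421.255 trillion.
Expenditure multiplier = 1/(1 − c(1−t) + m) = 1/(1 − 0.865×0.62 + 0.35) = 1/0.8137 ≈ 1.229.
The transfer multiplier is c × k ≈ 1.063, so ΔY = k × (c·ΔTR) = (−¥421.255 trillion) / 0.8137 ≈ −¥518 trillion.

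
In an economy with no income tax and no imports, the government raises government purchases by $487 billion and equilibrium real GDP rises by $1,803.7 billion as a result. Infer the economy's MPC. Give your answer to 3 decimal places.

0.730

Implied spending multiplier k = ΔY/ΔG = 1,803.7/487 ≈ 3.7037.
Since k = 1/(1 − MPC), MPC = 1 − 1/k = 1 − ΔG/ΔY = 1 − 487/1,803.7 ≈ 0.730.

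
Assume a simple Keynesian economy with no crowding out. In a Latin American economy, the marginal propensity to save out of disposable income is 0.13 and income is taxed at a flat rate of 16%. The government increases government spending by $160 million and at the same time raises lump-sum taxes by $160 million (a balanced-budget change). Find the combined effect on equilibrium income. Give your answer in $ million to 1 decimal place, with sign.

MPC = 1 − MPS = 1 − 0.13 = 0.87.
Expenditure multiplier = 1/(1 − c(1−t)) = 1/(1 − 0.87×0.84) = 1/0.2692 ≈ 3.715.
ΔG contributes k·ΔG = (+$160 million) / 0.2692 ≈ +$594.4 million.
ΔT of +$160 million changes first-round spending by −c·ΔT = −$139.2 million, contributing k·(−c·ΔT) = (−$139.2 million) / 0.2692 ≈ −$517.1 million.
Net ΔY = k(ΔG − c·ΔT) = (+$20.8 million) / 0.2692 ≈ +$77.3 million.

+$77.3 million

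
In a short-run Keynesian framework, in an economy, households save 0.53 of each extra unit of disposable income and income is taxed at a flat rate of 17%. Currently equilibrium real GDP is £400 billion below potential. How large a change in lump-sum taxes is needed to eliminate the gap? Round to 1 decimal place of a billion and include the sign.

−£519.1 billion

MPC = 1 − MPS = 1 − 0.53 = 0.47.
Spending multiplier = 1/(1 − c(1−t)) = 1/(1 − 0.47×0.83) = 1/0.6099 ≈ 1.64.
Tax multiplier = −c·k = −0.47/0.6099 ≈ −0.771. Need ΔY = +£400 billion, so ΔT = ΔY/(−c·k) = −(+£400 billion) × 0.6099 / 0.47 ≈ −£519.1 billion.
The government should cut lump-sum taxes by £519.1 billion.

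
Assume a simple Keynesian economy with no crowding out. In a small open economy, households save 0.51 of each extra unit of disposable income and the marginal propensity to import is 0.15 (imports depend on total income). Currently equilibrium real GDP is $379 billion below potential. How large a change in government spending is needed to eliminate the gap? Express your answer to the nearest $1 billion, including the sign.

+$250 billion

MPC = 1 − MPS = 1 − 0.51 = 0.49.
Spending multiplier = 1/(1 − c + m) = 1/(1 − 0.49 + 0.15) = 1/0.66 ≈ 1.515.
Need ΔY = +$379 billion, so ΔG = ΔY/k = (+$379 billion) × 0.66 ≈ +$250 billion.
The government should increase government spending by $250 billion.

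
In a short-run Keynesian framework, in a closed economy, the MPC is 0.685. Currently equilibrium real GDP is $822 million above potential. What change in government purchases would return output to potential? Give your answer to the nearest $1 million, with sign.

Spending multiplier = 1/(1 − MPC) = 1/(1 − 0.685) = 1/0.315 ≈ 3.175.
Need ΔY = −$822 million, so ΔG = ΔY/k = (−$822 million) × 0.315 ≈ −$259 million.
The government should cut government purchases by $259 million.

−$259 million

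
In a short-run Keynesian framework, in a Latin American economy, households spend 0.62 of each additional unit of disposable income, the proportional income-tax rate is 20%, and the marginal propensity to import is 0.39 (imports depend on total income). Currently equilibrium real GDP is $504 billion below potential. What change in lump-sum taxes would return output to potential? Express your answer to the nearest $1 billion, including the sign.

−$727 billion

Spending multiplier = 1/(1 − c(1−t) + m) = 1/(1 − 0.62×0.8 + 0.39) = 1/0.894 ≈ 1.119.
Tax multiplier = −c·k = −0.62/0.894 ≈ −0.694. Need ΔY = +$504 billion, so ΔT = ΔY/(−c·k) = −(+$504 billion) × 0.894 / 0.62 ≈ −$727 billion.
The government should cut lump-sum taxes by $727 billion.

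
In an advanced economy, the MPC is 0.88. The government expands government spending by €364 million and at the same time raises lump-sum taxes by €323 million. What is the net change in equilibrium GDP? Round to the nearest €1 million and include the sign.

+€665 million

Expenditure multiplier = 1/(1 − MPC) = 1/(1 − 0.88) = 1/0.12 ≈ 8.333.
ΔG contributes k·ΔG = (+€364 million) / 0.12 ≈ +€3,033.3 million.
ΔT of +€323 million changes first-round spending by −c·ΔT = −€284.24 million, contributing k·(−c·ΔT) = (−€284.24 million) / 0.12 ≈ −€2,368.7 million.
Net ΔY = k(ΔG − c·ΔT) = (+€79.76 million) / 0.12 ≈ +€665 million.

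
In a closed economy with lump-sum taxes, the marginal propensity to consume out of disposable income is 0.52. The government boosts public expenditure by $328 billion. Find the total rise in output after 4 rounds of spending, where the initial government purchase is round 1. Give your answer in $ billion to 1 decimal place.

$633.4 billion

Round 1 adds ΔG = $328 billion; each later round is MPC = 0.52 times the previous.
After 4 rounds: 328 + 170.56 + 88.6912 + 46.119424 = ΔG·(1 − c^4)/(1 − c) = 328 × (1 − 0.07311616)/0.48 ≈ $633.4 billion.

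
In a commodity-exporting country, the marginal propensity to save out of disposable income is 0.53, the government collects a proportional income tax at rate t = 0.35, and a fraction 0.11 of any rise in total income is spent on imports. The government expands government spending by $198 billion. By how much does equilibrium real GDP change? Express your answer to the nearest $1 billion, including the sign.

MPC = 1 − MPS = 1 − 0.53 = 0.47.
Expenditure multiplier = 1/(1 − c(1−t) + m) = 1/(1 − 0.47×0.65 + 0.11) = 1/0.8045 ≈ 1.243.
ΔY = k × ΔG = (+$198 billion) / 0.8045 ≈ +$246 billion.

+$246 billion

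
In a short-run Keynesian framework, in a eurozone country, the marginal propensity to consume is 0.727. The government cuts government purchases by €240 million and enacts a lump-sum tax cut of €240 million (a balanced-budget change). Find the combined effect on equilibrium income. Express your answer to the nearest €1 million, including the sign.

−€240 million

Expenditure multiplier = 1/(1 − MPC) = 1/(1 − 0.727) = 1/0.273 ≈ 3.663.
ΔG contributes k·ΔG = (−€240 million) / 0.273 ≈ −€879.1 million.
ΔT of −€240 million changes first-round spending by −c·ΔT = +€174.48 million, contributing k·(−c·ΔT) = (+€174.48 million) / 0.273 ≈ +€639.1 million.
With ΔG = ΔT and no other leakages, the balanced-budget multiplier is 1, so ΔY = ΔG = −€240 million.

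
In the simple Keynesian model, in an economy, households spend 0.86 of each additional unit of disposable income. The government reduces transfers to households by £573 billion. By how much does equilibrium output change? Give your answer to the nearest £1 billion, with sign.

The transfer change shifts disposable income by −£573 billion, so first-round consumption changes by c·ΔTR = 0.86 × (−£573 billion) = −£492.78 billion.
Expenditure multiplier = 1/(1 − MPC) = 1/(1 − 0.86) = 1/0.14 ≈ 7.143.
The transfer multiplier is c × k ≈ 6.143, so ΔY = k × (c·ΔTR) = (−£492.78 billion) / 0.14 ≈ −£3,520 billion.

−£3,520 billion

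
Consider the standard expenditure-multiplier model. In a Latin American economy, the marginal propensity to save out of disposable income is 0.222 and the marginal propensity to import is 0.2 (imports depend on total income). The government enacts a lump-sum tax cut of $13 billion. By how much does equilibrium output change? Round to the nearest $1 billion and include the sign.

+$24 billion

MPC = 1 − MPS = 1 − 0.222 = 0.778.
A lump-sum tax change of −$13 billion shifts disposable income by +$13 billion; first-round consumption changes by −c × ΔT = −0.778 × (−$13 billion) = +$10.114 billion.
Expenditure multiplier = 1/(1 − c + m) = 1/(1 − 0.778 + 0.2) = 1/0.422 ≈ 2.37.
The tax multiplier is −c × k ≈ −1.844, so ΔY = k × (−c·ΔT) = (+$10.114 billion) / 0.422 ≈ +$24 billion.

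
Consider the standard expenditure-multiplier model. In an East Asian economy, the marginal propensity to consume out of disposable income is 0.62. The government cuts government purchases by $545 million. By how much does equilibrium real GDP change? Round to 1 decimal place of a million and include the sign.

−$1,434.2 million

Expenditure multiplier = 1/(1 − MPC) = 1/(1 − 0.62) = 1/0.38 ≈ 2.632.
ΔY = k × ΔG = (−$545 million) / 0.38 ≈ −$1,434.2 million.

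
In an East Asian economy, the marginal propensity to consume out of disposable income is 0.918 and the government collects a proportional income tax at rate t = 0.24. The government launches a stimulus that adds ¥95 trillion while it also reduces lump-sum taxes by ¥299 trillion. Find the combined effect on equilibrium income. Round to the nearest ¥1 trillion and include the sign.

+¥1,222 trillion

Expenditure multiplier = 1/(1 − c(1−t)) = 1/(1 − 0.918×0.76) = 1/0.30232 ≈ 3.308.
ΔG contributes k·ΔG = (+¥95 trillion) / 0.30232 ≈ +¥314.2 trillion.
ΔT of −¥299 trillion changes first-round spending by −c·ΔT = +¥274.482 trillion, contributing k·(−c·ΔT) = (+¥274.482 trillion) / 0.30232 ≈ +¥907.9 trillion.
Net ΔY = k(ΔG − c·ΔT) = (+¥369.482 trillion) / 0.30232 ≈ +¥1,222 trillion.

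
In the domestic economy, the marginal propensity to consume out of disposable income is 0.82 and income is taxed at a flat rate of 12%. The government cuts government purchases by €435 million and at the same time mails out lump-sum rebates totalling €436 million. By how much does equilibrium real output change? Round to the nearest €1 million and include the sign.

−€278 million

Expenditure multiplier = 1/(1 − c(1−t)) = 1/(1 − 0.82×0.88) = 1/0.2784 ≈ 3.592.
ΔG contributes k·ΔG = (−€435 million) / 0.2784 = −€1,562.5 million.
ΔT of −€436 million changes first-round spending by −c·ΔT = +€357.52 million, contributing k·(−c·ΔT) = (+€357.52 million) / 0.2784 ≈ +€1,284.2 million.
Net ΔY = k(ΔG − c·ΔT) = (−€77.48 million) / 0.2784 ≈ −€278 million.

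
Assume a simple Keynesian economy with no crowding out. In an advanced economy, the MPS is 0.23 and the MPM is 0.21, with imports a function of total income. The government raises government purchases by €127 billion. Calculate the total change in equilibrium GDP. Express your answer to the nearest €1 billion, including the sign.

+€289 billion

MPC = 1 − MPS = 1 − 0.23 = 0.77.
Government-spending multiplier = 1/(1 − c + m) = 1/(1 − 0.77 + 0.21) = 1/0.44 ≈ 2.273.
ΔY = k × ΔG = (+€127 billion) / 0.44 ≈ +€289 billion.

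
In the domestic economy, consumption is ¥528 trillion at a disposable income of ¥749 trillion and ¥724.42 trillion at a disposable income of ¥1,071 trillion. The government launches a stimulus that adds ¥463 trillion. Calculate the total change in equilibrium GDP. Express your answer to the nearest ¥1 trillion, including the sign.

MPC = ΔC/ΔYd = (724.42 − 528)/(1,071 − 749) = 196.42/322 = 0.61.
Expenditure multiplier = 1/(1 − MPC) = 1/(1 − 0.61) = 1/0.39 ≈ 2.564.
ΔY = k × ΔG = (+¥463 trillion) / 0.39 ≈ +¥1,187 trillion.

+¥1,187 trillion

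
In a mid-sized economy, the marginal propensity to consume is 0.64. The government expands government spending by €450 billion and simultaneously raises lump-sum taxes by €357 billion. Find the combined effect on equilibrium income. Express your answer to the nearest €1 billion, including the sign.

+€615 billion

Expenditure multiplier = 1/(1 − MPC) = 1/(1 − 0.64) = 1/0.36 ≈ 2.778.
ΔG contributes k·ΔG = (+€450 billion) / 0.36 = +€1,250 billion.
ΔT of +€357 billion changes first-round spending by −c·ΔT = −€228.48 billion, contributing k·(−c·ΔT) = (−€228.48 billion) / 0.36 ≈ −€634.7 billion.
Net ΔY = k(ΔG − c·ΔT) = (+€221.52 billion) / 0.36 ≈ +€615 billion.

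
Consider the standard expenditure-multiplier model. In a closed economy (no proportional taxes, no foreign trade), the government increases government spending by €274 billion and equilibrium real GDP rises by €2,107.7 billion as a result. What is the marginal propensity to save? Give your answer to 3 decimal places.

Implied spending multiplier k = ΔY/ΔG = 2,107.7/274 ≈ 7.6923.
Since k = 1/(1 − MPC), MPC = 1 − 1/k = 1 − ΔG/ΔY = 1 − 274/2,107.7 ≈ 0.870.
MPS = 1 − MPC = 0.130.

0.130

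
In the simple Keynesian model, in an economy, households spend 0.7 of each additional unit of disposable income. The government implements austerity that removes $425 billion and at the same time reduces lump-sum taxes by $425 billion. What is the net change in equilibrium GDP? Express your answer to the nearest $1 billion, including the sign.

Expenditure multiplier = 1/(1 − MPC) = 1/(1 − 0.7) = 1/0.3 ≈ 3.333.
ΔG contributes k·ΔG = (−$425 billion) / 0.3 ≈ −$1,416.7 billion.
ΔT of −$425 billion changes first-round spending by −c·ΔT = +$297.5 billion, contributing k·(−c·ΔT) = (+$297.5 billion) / 0.3 ≈ +$991.7 billion.
With ΔG = ΔT and no other leakages, the balanced-budget multiplier is 1, so ΔY = ΔG = −$425 billion.

−$425 billion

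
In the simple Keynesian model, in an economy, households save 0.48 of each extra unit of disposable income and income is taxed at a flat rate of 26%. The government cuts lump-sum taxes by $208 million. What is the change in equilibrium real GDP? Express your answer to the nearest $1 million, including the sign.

MPC = 1 − MPS = 1 − 0.48 = 0.52.
A lump-sum tax change of −$208 million shifts disposable income by +$208 million; first-round consumption changes by −c × ΔT = −0.52 × (−$208 million) = +$108.16 million.
Expenditure multiplier = 1/(1 − c(1−t)) = 1/(1 − 0.52×0.74) = 1/0.6152 ≈ 1.625.
The tax multiplier is −c × k ≈ −0.845, so ΔY = k × (−c·ΔT) = (+$108.16 million) / 0.6152 ≈ +$176 million.

+$176 million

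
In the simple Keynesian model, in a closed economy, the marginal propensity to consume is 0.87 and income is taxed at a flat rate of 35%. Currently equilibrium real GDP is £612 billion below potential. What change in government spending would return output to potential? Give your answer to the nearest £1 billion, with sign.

+£266 billion

Spending multiplier = 1/(1 − c(1−t)) = 1/(1 − 0.87×0.65) = 1/0.4345 ≈ 2.301.
Need ΔY = +£612 billion, so ΔG = ΔY/k = (+£612 billion) × 0.4345 ≈ +£266 billion.
The government should increase government spending by £266 billion.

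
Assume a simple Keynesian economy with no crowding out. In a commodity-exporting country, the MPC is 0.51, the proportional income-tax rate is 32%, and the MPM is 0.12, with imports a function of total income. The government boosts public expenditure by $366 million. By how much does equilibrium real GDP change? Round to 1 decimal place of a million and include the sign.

Expenditure multiplier = 1/(1 − c(1−t) + m) = 1/(1 − 0.51×0.68 + 0.12) = 1/0.7732 ≈ 1.293.
ΔY = k × ΔG = (+$366 million) / 0.7732 ≈ +$473.4 million.

+$473.4 million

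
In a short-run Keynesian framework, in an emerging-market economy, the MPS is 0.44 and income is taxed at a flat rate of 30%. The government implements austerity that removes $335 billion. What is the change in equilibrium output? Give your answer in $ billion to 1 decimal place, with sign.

MPC = 1 − MPS = 1 − 0.44 = 0.56.
Spending multiplier = 1/(1 − c(1−t)) = 1/(1 − 0.56×0.7) = 1/0.608 ≈ 1.645.
ΔY = k × ΔG = (−$335 billion) / 0.608 ≈ −$551 billion.

−$551.0 billion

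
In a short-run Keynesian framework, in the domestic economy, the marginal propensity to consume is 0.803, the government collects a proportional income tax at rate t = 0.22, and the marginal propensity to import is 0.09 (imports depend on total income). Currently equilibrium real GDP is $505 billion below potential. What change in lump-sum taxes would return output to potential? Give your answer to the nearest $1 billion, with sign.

−$292 billion

Spending multiplier = 1/(1 − c(1−t) + m) = 1/(1 − 0.803×0.78 + 0.09) = 1/0.46366 ≈ 2.157.
Tax multiplier = −c·k = −0.803/0.46366 ≈ −1.732. Need ΔY = +$505 billion, so ΔT = ΔY/(−c·k) = −(+$505 billion) × 0.46366 / 0.803 ≈ −$292 billion.
The government should cut lump-sum taxes by $292 billion.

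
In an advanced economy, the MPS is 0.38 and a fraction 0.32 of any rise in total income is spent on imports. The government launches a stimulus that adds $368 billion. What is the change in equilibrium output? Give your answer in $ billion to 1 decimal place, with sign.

+$525.7 billion

MPC = 1 − MPS = 1 − 0.38 = 0.62.
Spending multiplier = 1/(1 − c + m) = 1/(1 − 0.62 + 0.32) = 1/0.7 ≈ 1.429.
ΔY = k × ΔG = (+$368 billion) / 0.7 ≈ +$525.7 billion.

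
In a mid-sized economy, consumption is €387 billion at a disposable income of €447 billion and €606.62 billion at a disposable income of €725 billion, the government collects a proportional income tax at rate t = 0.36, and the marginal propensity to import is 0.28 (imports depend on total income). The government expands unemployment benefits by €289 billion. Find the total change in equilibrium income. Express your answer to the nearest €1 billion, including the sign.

+€295 billion

MPC = ΔC/ΔYd = (606.62 − 387)/(725 − 447) = 219.62/278 = 0.79.
The transfer change shifts disposable income by +€289 billion, so first-round consumption changes by c·ΔTR = 0.79 × (+€289 billion) = +€228.31 billion.
Expenditure multiplier = 1/(1 − c(1−t) + m) = 1/(1 − 0.79×0.64 + 0.28) = 1/0.7744 ≈ 1.291.
The transfer multiplier is c × k ≈ 1.02, so ΔY = k × (c·ΔTR) = (+€228.31 billion) / 0.7744 ≈ +€295 billion.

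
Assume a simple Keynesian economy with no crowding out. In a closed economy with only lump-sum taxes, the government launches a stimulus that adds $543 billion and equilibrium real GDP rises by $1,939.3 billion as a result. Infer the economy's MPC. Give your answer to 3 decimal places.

0.720

Implied spending multiplier k = ΔY/ΔG = 1,939.3/543 ≈ 3.5715.
Since k = 1/(1 − MPC), MPC = 1 − 1/k = 1 − ΔG/ΔY = 1 − 543/1,939.3 ≈ 0.720.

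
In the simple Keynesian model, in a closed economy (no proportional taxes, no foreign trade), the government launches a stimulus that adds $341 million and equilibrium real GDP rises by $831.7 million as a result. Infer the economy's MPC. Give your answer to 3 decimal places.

0.590

Implied spending multiplier k = ΔY/ΔG = 831.7/341 ≈ 2.439.
Since k = 1/(1 − MPC), MPC = 1 − 1/k = 1 − ΔG/ΔY = 1 − 341/831.7 ≈ 0.590.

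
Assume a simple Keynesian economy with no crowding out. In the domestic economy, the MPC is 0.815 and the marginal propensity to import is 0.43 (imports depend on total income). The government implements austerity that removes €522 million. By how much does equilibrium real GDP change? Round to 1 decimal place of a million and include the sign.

Spending multiplier = 1/(1 − c + m) = 1/(1 − 0.815 + 0.43) = 1/0.615 ≈ 1.626.
ΔY = k × ΔG = (−€522 million) / 0.615 ≈ −€848.8 million.

−€848.8 million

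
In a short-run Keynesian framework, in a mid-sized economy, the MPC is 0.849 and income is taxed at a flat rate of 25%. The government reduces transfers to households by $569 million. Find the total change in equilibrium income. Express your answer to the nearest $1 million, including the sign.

The transfer change shifts disposable income by −$569 million, so first-round consumption changes by c·ΔTR = 0.849 × (−$569 million) = −$483.081 million.
Expenditure multiplier = 1/(1 − c(1−t)) = 1/(1 − 0.849×0.75) = 1/0.36325 ≈ 2.753.
The transfer multiplier is c × k ≈ 2.337, so ΔY = k × (c·ΔTR) = (−$483.081 million) / 0.36325 ≈ −$1,330 million.

−$1,330 million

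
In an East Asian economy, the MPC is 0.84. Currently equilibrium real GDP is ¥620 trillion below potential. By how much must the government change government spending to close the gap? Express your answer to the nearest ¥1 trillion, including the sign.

Spending multiplier = 1/(1 − MPC) = 1/(1 − 0.84) = 1/0.16 = 6.25.
Need ΔY = +¥620 trillion, so ΔG = ΔY/k = (+¥620 trillion) × 0.16 ≈ +¥99 trillion.
The government should increase government spending by ¥99 trillion.

+¥99 trillion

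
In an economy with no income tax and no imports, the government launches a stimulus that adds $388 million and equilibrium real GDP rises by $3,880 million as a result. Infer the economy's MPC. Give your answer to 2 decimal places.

0.90

Implied spending multiplier k = ΔY/ΔG = 3,880/388 = 10.
Since k = 1/(1 − MPC), MPC = 1 − 1/k = 1 − ΔG/ΔY = 1 − 388/3,880 = 0.90.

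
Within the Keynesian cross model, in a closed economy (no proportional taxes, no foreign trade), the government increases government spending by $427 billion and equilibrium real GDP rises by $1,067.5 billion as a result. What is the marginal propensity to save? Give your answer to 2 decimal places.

0.40

Implied spending multiplier k = ΔY/ΔG = 1,067.5/427 = 2.5.
Since k = 1/(1 − MPC), MPC = 1 − 1/k = 1 − ΔG/ΔY = 1 − 427/1,067.5 = 0.60.
MPS = 1 − MPC = 0.40.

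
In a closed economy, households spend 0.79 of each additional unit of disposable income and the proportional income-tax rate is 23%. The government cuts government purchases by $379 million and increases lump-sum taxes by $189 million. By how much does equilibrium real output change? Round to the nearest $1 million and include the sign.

−$1,349 million

Expenditure multiplier = 1/(1 − c(1−t)) = 1/(1 − 0.79×0.77) = 1/0.3917 ≈ 2.553.
ΔG contributes k·ΔG = (−$379 million) / 0.3917 ≈ −$967.6 million.
ΔT of +$189 million changes first-round spending by −c·ΔT = −$149.31 million, contributing k·(−c·ΔT) = (−$149.31 million) / 0.3917 ≈ −$381.2 million.
Net ΔY = k(ΔG − c·ΔT) = (−$528.31 million) / 0.3917 ≈ −$1,349 million.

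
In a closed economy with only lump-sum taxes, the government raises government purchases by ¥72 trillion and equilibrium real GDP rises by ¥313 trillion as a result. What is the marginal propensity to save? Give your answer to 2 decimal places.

Implied spending multiplier k = ΔY/ΔG = 313/72 ≈ 4.3472.
Since k = 1/(1 − MPC), MPC = 1 − 1/k = 1 − ΔG/ΔY = 1 − 72/313 ≈ 0.77.
MPS = 1 − MPC = 0.23.

0.23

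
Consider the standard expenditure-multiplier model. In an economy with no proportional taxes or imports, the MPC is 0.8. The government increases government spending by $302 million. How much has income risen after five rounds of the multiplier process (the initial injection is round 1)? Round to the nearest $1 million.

Round 1 adds ΔG = $302 million; each later round is MPC = 0.8 times the previous.
After 5 rounds: 302 + 241.6 + 193.28 + 154.624 + 123.6992 = ΔG·(1 − c^5)/(1 − c) = 302 × (1 − 0.32768)/0.2 ≈ $1,015 million.

$1,015 million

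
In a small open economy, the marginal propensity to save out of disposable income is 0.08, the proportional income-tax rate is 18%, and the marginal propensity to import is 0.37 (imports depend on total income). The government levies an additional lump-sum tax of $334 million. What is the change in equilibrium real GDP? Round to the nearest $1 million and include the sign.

MPC = 1 − MPS = 1 − 0.08 = 0.92.
A lump-sum tax change of +$334 million shifts disposable income by −$334 million; first-round consumption changes by −c × ΔT = −0.92 × (+$334 million) = −$307.28 million.
Expenditure multiplier = 1/(1 − c(1−t) + m) = 1/(1 − 0.92×0.82 + 0.37) = 1/0.6156 ≈ 1.624.
The tax multiplier is −c × k ≈ −1.494, so ΔY = k × (−c·ΔT) = (−$307.28 million) / 0.6156 ≈ −$499 million.

−$499 million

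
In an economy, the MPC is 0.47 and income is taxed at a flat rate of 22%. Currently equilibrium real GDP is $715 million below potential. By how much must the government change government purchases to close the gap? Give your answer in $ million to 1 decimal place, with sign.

Spending multiplier = 1/(1 − c(1−t)) = 1/(1 − 0.47×0.78) = 1/0.6334 ≈ 1.579.
Need ΔY = +$715 million, so ΔG = ΔY/k = (+$715 million) × 0.6334 ≈ +$452.9 million.
The government should increase government purchases by $452.9 million.

+$452.9 million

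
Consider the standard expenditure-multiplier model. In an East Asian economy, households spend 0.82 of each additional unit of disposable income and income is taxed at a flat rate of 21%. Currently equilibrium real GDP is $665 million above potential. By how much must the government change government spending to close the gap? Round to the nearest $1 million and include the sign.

Spending multiplier = 1/(1 − c(1−t)) = 1/(1 − 0.82×0.79) = 1/0.3522 ≈ 2.839.
Need ΔY = −$665 million, so ΔG = ΔY/k = (−$665 million) × 0.3522 ≈ −$234 million.
The government should cut government spending by $234 million.

−$234 million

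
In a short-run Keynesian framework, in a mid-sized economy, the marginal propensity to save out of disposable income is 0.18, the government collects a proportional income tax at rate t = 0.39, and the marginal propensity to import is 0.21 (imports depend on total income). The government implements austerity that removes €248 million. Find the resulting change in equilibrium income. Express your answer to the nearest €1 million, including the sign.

MPC = 1 − MPS = 1 − 0.18 = 0.82.
Spending multiplier = 1/(1 − c(1−t) + m) = 1/(1 − 0.82×0.61 + 0.21) = 1/0.7098 ≈ 1.409.
ΔY = k × ΔG = (−€248 million) / 0.7098 ≈ −€349 million.

−€349 million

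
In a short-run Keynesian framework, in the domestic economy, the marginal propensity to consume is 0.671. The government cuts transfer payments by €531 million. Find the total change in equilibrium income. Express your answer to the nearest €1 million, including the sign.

−€1,083 million

The transfer change shifts disposable income by −€531 million, so first-round consumption changes by c·ΔTR = 0.671 × (−€531 million) = −€356.301 million.
Expenditure multiplier = 1/(1 − MPC) = 1/(1 − 0.671) = 1/0.329 ≈ 3.04.
The transfer multiplier is c × k ≈ 2.04, so ΔY = k × (c·ΔTR) = (−€356.301 million) / 0.329 ≈ −€1,083 million.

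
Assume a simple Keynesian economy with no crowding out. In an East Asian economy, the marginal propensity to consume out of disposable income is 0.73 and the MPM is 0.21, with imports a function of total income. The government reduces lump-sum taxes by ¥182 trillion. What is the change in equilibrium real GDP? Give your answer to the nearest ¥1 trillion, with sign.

+¥277 trillion

A lump-sum tax change of −¥182 trillion shifts disposable income by +¥182 trillion; first-round consumption changes by −c × ΔT = −0.73 × (−¥182 trillion) = +¥132.86 trillion.
Expenditure multiplier = 1/(1 − c + m) = 1/(1 − 0.73 + 0.21) = 1/0.48 ≈ 2.083.
The tax multiplier is −c × k ≈ −1.521, so ΔY = k × (−c·ΔT) = (+¥132.86 trillion) / 0.48 ≈ +¥277 trillion.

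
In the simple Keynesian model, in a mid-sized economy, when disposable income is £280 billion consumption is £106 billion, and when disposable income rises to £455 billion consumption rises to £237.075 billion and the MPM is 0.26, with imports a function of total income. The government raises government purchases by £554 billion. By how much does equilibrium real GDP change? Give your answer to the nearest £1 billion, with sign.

MPC = ΔC/ΔYd = (237.075 − 106)/(455 − 280) = 131.075/175 = 0.749.
Spending multiplier = 1/(1 − c + m) = 1/(1 − 0.749 + 0.26) = 1/0.511 ≈ 1.957.
ΔY = k × ΔG = (+£554 billion) / 0.511 ≈ +£1,084 billion.

+£1,084 billion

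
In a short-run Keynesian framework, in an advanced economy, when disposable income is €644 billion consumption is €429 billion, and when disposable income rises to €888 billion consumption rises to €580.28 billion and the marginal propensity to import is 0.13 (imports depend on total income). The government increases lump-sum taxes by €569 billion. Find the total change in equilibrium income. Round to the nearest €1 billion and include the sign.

MPC = ΔC/ΔYd = (580.28 − 429)/(888 − 644) = 151.28/244 = 0.62.
A lump-sum tax change of +€569 billion shifts disposable income by −€569 billion; first-round consumption changes by −c × ΔT = −0.62 × (+€569 billion) = −€352.78 billion.
Expenditure multiplier = 1/(1 − c + m) = 1/(1 − 0.62 + 0.13) = 1/0.51 ≈ 1.961.
The tax multiplier is −c × k ≈ −1.216, so ΔY = k × (−c·ΔT) = (−€352.78 billion) / 0.51 ≈ −€692 billion.

−€692 billion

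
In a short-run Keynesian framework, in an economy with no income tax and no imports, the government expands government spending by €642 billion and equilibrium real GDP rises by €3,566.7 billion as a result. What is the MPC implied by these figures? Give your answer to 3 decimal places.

0.820

Implied spending multiplier k = ΔY/ΔG = 3,566.7/642 ≈ 5.5556.
Since k = 1/(1 − MPC), MPC = 1 − 1/k = 1 − ΔG/ΔY = 1 − 642/3,566.7 ≈ 0.820.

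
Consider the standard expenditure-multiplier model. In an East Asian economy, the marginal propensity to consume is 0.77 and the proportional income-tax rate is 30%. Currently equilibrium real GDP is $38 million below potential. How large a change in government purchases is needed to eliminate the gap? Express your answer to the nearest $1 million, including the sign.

+$18 million

Spending multiplier = 1/(1 − c(1−t)) = 1/(1 − 0.77×0.7) = 1/0.461 ≈ 2.169.
Need ΔY = +$38 million, so ΔG = ΔY/k = (+$38 million) × 0.461 ≈ +$18 million.
The government should increase government purchases by $18 million.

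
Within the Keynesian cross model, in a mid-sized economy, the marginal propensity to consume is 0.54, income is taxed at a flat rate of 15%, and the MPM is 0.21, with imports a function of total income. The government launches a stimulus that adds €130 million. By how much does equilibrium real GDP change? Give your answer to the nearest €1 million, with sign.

+€173 million

Government-spending multiplier = 1/(1 − c(1−t) + m) = 1/(1 − 0.54×0.85 + 0.21) = 1/0.751 ≈ 1.332.
ΔY = k × ΔG = (+€130 million) / 0.751 ≈ +€173 million.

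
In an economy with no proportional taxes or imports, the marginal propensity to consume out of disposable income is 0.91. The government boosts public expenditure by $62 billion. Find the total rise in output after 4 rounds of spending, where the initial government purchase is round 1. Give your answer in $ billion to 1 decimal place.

$216.5 billion

Round 1 adds ΔG = $62 billion; each later round is MPC = 0.91 times the previous.
After 4 rounds: 62 + 56.42 + 51.3422 + 46.721402 = ΔG·(1 − c^4)/(1 − c) = 62 × (1 − 0.68574961)/0.09 ≈ $216.5 billion.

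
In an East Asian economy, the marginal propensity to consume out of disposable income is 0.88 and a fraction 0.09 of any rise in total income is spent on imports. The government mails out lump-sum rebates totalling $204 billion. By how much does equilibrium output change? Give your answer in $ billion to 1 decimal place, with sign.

A lump-sum tax change of −$204 billion shifts disposable income by +$204 billion; first-round consumption changes by −c × ΔT = −0.88 × (−$204 billion) = +$179.52 billion.
Expenditure multiplier = 1/(1 − c + m) = 1/(1 − 0.88 + 0.09) = 1/0.21 ≈ 4.762.
The tax multiplier is −c × k ≈ −4.19, so ΔY = k × (−c·ΔT) = (+$179.52 billion) / 0.21 ≈ +$854.9 billion.

+$854.9 billion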